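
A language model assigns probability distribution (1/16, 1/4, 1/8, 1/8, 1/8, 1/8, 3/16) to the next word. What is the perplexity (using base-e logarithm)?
6.5107

Perplexity is e^H (or exp(H) for natural log).

First, H = -Σ p log p = 1.8735 nats
Perplexity = e^1.8735 = 6.5107

Interpretation: The model's uncertainty is equivalent to choosing uniformly among 6.5 options.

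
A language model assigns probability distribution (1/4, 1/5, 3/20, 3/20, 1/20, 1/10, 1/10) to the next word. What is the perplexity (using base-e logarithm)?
6.3465

Perplexity is e^H (or exp(H) for natural log).

First, H = -Σ p log p = 1.8479 nats
Perplexity = e^1.8479 = 6.3465

Interpretation: The model's uncertainty is equivalent to choosing uniformly among 6.3 options.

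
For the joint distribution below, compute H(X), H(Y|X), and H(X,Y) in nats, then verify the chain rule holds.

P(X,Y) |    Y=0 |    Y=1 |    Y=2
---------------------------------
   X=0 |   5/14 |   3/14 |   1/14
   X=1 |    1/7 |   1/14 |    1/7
H(X,Y) = 1.6308, H(X) = 0.6518, H(Y|X) = 0.9790 (all in nats)

Chain rule: H(X,Y) = H(X) + H(Y|X)

Left side — joint entropy directly:
H(X,Y) = -Σ p(x,y) log p(x,y) = 1.6308 nats

Right side — compute H(Y|X) from the conditional distributions:
P(X) = (9/14, 5/14), so H(X) = 0.6518 nats
H(Y|X) = Σ_x P(X=x) · H(Y|X=x):
  P(Y|X=0) = (5/9, 1/3, 1/9), H(Y|X=0) = 0.9369, weight P(X=0) = 9/14
  P(Y|X=1) = (2/5, 1/5, 2/5), H(Y|X=1) = 1.0549, weight P(X=1) = 5/14
H(Y|X) = 0.9790 nats

H(X) + H(Y|X) = 0.6518 + 0.9790 = 1.6308 nats

Both sides equal 1.6308 nats. ✓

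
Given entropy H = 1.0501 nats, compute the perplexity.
2.8579

Perplexity is e^H (or exp(H) for natural log).

H = 1.0501 nats
Perplexity = e^1.0501 = 2.8579

Interpretation: The model's uncertainty is equivalent to choosing uniformly among 2.9 options.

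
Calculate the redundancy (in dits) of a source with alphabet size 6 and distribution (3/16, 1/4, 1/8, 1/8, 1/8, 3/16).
0.0164 dits

Redundancy measures how far a source is from maximum entropy:
R = H_max - H(X)

Maximum entropy for 6 symbols: H_max = log_10(6) = 0.7782 dits
Actual entropy: H(X) = 0.7618 dits
Redundancy: R = 0.7782 - 0.7618 = 0.0164 dits

This redundancy represents potential for compression: the source could be compressed by 0.0164 dits per symbol.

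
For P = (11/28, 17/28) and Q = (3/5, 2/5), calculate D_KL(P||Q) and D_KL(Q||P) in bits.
D_KL(P||Q) = 0.1255, D_KL(Q||P) = 0.1258

KL divergence is not symmetric: D_KL(P||Q) ≠ D_KL(Q||P) in general.

D_KL(P||Q) = 0.1255 bits
D_KL(Q||P) = 0.1258 bits

No, they are not equal!

This asymmetry is why KL divergence is not a true distance metric.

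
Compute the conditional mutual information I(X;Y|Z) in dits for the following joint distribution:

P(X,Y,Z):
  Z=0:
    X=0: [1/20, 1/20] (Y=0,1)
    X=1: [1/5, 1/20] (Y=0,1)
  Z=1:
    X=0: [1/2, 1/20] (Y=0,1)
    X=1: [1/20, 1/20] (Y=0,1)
0.0248 dits

Conditional mutual information: I(X;Y|Z) = H(X|Z) + H(Y|Z) - H(X,Y|Z)

H(Z) = 0.2812
H(X,Z) = 0.4933 → H(X|Z) = 0.2121
H(Y,Z) = 0.4933 → H(Y|Z) = 0.2121
H(X,Y,Z) = 0.6806 → H(X,Y|Z) = 0.3994

I(X;Y|Z) = 0.2121 + 0.2121 - 0.3994 = 0.0248 dits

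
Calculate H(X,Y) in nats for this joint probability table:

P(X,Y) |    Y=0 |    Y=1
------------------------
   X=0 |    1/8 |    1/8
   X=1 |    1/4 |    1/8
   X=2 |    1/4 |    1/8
1.7329 nats

Joint entropy is H(X,Y) = -Σ_{x,y} p(x,y) log p(x,y).

Summing over all non-zero entries:
H(X,Y) = -[1/8·log_e(1/8) + 1/8·log_e(1/8) + 1/4·log_e(1/4) + 1/8·log_e(1/8) + 1/4·log_e(1/4) + 1/8·log_e(1/8)]
H(X,Y) = 1.7329 nats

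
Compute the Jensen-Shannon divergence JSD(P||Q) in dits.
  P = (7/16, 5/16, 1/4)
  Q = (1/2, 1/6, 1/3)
0.0066 dits

Jensen-Shannon divergence is:
JSD(P||Q) = 0.5 × D_KL(P||M) + 0.5 × D_KL(Q||M)
where M = 0.5 × (P + Q) is the mixture distribution.

M = 0.5 × (7/16, 5/16, 1/4) + 0.5 × (1/2, 1/6, 1/3) = (15/32, 0.239583, 7/24)

D_KL(P||M) = 0.0062 dits
D_KL(Q||M) = 0.0071 dits

JSD(P||Q) = 0.5 × 0.0062 + 0.5 × 0.0071 = 0.0066 dits

Unlike KL divergence, JSD is symmetric and bounded: 0 ≤ JSD ≤ log(2).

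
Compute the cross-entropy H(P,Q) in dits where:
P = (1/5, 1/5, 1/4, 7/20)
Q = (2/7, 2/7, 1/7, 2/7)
0.6193 dits

Cross-entropy: H(P,Q) = -Σ p(x) log q(x)

Alternatively: H(P,Q) = H(P) + D_KL(P||Q)
H(P) = 0.5897 dits
D_KL(P||Q) = 0.0296 dits

H(P,Q) = 0.5897 + 0.0296 = 0.6193 dits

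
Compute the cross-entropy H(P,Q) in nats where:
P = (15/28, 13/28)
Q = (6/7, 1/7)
0.9860 nats

Cross-entropy: H(P,Q) = -Σ p(x) log q(x)

Alternatively: H(P,Q) = H(P) + D_KL(P||Q)
H(P) = 0.6906 nats
D_KL(P||Q) = 0.2954 nats

H(P,Q) = 0.6906 + 0.2954 = 0.9860 nats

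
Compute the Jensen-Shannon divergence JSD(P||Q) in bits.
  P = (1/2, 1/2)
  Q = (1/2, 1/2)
0.0000 bits

Jensen-Shannon divergence is:
JSD(P||Q) = 0.5 × D_KL(P||M) + 0.5 × D_KL(Q||M)
where M = 0.5 × (P + Q) is the mixture distribution.

M = 0.5 × (1/2, 1/2) + 0.5 × (1/2, 1/2) = (1/2, 1/2)

D_KL(P||M) = 0.0000 bits
D_KL(Q||M) = 0.0000 bits

JSD(P||Q) = 0.5 × 0.0000 + 0.5 × 0.0000 = 0.0000 bits

Unlike KL divergence, JSD is symmetric and bounded: 0 ≤ JSD ≤ log(2).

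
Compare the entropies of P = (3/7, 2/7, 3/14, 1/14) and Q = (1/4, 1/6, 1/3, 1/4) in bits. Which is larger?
Q

Computing entropies in bits:
H(P) = 1.7885
H(Q) = 1.9591

Distribution Q has higher entropy.

Intuition: The distribution closer to uniform (more spread out) has higher entropy.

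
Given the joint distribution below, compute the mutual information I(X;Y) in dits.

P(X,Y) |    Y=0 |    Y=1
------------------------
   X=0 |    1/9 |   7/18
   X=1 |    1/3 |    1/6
0.0451 dits

Mutual information: I(X;Y) = H(X) + H(Y) - H(X,Y)

Marginals:
P(X) = (1/2, 1/2), H(X) = 0.3010 dits
P(Y) = (4/9, 5/9), H(Y) = 0.2983 dits

Joint entropy: H(X,Y) = 0.5543 dits

I(X;Y) = 0.3010 + 0.2983 - 0.5543 = 0.0451 dits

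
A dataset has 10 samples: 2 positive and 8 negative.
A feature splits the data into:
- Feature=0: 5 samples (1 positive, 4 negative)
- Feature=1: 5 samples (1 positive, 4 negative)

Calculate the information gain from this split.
0.0000 bits

Information Gain = H(Y) - H(Y|Feature)

Before split:
P(positive) = 2/10 = 0.2000
H(Y) = 0.7219 bits

After split:
Feature=0: H = 0.7219 bits (weight = 5/10)
Feature=1: H = 0.7219 bits (weight = 5/10)
H(Y|Feature) = (5/10)×0.7219 + (5/10)×0.7219 = 0.7219 bits

Information Gain = 0.7219 - 0.7219 = 0.0000 bits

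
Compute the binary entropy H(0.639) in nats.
0.6540 nats

The binary entropy function is:
H(p) = -p log(p) - (1-p) log(1-p)

H(0.639) = -0.639 × log_e(0.639) - 0.361 × log_e(0.361)
H(0.639) = 0.6540 nats

Note: Binary entropy is maximized at p=0.5 (H=1 bit) and minimized at p=0 or p=1 (H=0).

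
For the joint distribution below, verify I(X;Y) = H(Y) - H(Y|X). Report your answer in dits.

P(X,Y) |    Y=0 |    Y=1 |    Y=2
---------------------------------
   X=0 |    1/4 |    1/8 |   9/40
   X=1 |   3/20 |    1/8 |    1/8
I(X;Y) = 0.0030 dits

Mutual information has multiple equivalent forms:
- I(X;Y) = H(X) - H(X|Y)
- I(X;Y) = H(Y) - H(Y|X)
- I(X;Y) = H(X) + H(Y) - H(X,Y)

Computing all quantities:
H(X) = 0.2923, H(Y) = 0.4693, H(X,Y) = 0.7585
H(X|Y) = 0.2893, H(Y|X) = 0.4662

Verification:
H(X) - H(X|Y) = 0.2923 - 0.2893 = 0.0030
H(Y) - H(Y|X) = 0.4693 - 0.4662 = 0.0030
H(X) + H(Y) - H(X,Y) = 0.2923 + 0.4693 - 0.7585 = 0.0030

All forms give I(X;Y) = 0.0030 dits. ✓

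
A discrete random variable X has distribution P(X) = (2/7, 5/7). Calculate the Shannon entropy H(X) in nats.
0.5983 nats

Shannon entropy is H(X) = -Σ p(x) log p(x).

For P = (2/7, 5/7):
H = -2/7 × log_e(2/7) -5/7 × log_e(5/7)
H = 0.5983 nats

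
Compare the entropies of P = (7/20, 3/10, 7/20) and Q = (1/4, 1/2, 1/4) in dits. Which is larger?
P

Computing entropies in dits:
H(P) = 0.4760
H(Q) = 0.4515

Distribution P has higher entropy.

Intuition: The distribution closer to uniform (more spread out) has higher entropy.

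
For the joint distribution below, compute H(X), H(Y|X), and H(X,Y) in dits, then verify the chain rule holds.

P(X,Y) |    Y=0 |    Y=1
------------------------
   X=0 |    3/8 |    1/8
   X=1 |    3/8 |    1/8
H(X,Y) = 0.5452, H(X) = 0.3010, H(Y|X) = 0.2442 (all in dits)

Chain rule: H(X,Y) = H(X) + H(Y|X)

Left side — joint entropy directly:
H(X,Y) = -Σ p(x,y) log p(x,y) = 0.5452 dits

Right side — compute H(Y|X) from the conditional distributions:
P(X) = (1/2, 1/2), so H(X) = 0.3010 dits
H(Y|X) = Σ_x P(X=x) · H(Y|X=x):
  P(Y|X=0) = (3/4, 1/4), H(Y|X=0) = 0.2442, weight P(X=0) = 1/2
  P(Y|X=1) = (3/4, 1/4), H(Y|X=1) = 0.2442, weight P(X=1) = 1/2
H(Y|X) = 0.2442 dits

H(X) + H(Y|X) = 0.3010 + 0.2442 = 0.5452 dits

Both sides equal 0.5452 dits. ✓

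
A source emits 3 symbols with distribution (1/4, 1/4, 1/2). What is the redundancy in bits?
0.0850 bits

Redundancy measures how far a source is from maximum entropy:
R = H_max - H(X)

Maximum entropy for 3 symbols: H_max = log_2(3) = 1.5850 bits
Actual entropy: H(X) = 1.5000 bits
Redundancy: R = 1.5850 - 1.5000 = 0.0850 bits

This redundancy represents potential for compression: the source could be compressed by 0.0850 bits per symbol.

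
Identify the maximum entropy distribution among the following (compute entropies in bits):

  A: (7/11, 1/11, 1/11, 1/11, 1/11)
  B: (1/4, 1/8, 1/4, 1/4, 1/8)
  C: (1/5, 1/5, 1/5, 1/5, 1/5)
C

For a discrete distribution over n outcomes, entropy is maximized by the uniform distribution.

Computing entropies:
H(A) = 1.6729 bits
H(B) = 2.2500 bits
H(C) = 2.3219 bits

The uniform distribution (where all probabilities equal 1/5) achieves the maximum entropy of log_2(5) = 2.3219 bits.

Distribution C has the highest entropy.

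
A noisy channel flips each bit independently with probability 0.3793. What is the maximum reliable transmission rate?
0.0425 bits

For a binary symmetric channel (BSC) with error probability p:
Capacity C = 1 - H(p) bits per symbol

where H(p) = -p log₂(p) - (1-p) log₂(1-p) is the binary entropy function.

H(0.3793) = 0.9575 bits
C = 1 - 0.9575 = 0.0425 bits per symbol

This means we can reliably transmit up to 0.0425 bits of information per channel use.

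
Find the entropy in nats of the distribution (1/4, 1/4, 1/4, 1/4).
1.3863 nats

Shannon entropy is H(X) = -Σ p(x) log p(x).

For P = (1/4, 1/4, 1/4, 1/4):
H = -1/4 × log_e(1/4) -1/4 × log_e(1/4) -1/4 × log_e(1/4) -1/4 × log_e(1/4)
H = 1.3863 nats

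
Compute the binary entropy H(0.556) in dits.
0.2983 dits

The binary entropy function is:
H(p) = -p log(p) - (1-p) log(1-p)

H(0.556) = -0.556 × log_10(0.556) - 0.444 × log_10(0.444)
H(0.556) = 0.2983 dits

Note: Binary entropy is maximized at p=0.5 (H=1 bit) and minimized at p=0 or p=1 (H=0).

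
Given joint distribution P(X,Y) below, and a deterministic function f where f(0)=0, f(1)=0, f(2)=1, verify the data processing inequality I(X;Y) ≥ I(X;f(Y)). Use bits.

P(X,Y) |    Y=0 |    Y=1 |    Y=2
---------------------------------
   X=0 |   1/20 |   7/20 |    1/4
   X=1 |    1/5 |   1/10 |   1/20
I(X;Y) = 0.2147, I(X;f(Y)) = 0.0494, inequality holds: 0.2147 ≥ 0.0494

Data Processing Inequality: For any Markov chain X → Y → Z, we have I(X;Y) ≥ I(X;Z).

Here Z = f(Y) is a deterministic function of Y, forming X → Y → Z.

Original I(X;Y) = 0.2147 bits

After applying f:
P(X,Z) where Z=f(Y):
- P(X,Z=0) = P(X,Y=0) + P(X,Y=1)
- P(X,Z=1) = P(X,Y=2)

I(X;Z) = I(X;f(Y)) = 0.0494 bits

Verification: 0.2147 ≥ 0.0494 ✓

Information cannot be created by processing; the function f can only lose information about X.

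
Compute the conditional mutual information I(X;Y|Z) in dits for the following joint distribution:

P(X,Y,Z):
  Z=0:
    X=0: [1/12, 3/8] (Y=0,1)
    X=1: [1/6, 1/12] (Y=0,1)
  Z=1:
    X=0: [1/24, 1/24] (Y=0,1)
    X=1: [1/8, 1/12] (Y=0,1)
0.0368 dits

Conditional mutual information: I(X;Y|Z) = H(X|Z) + H(Y|Z) - H(X,Y|Z)

H(Z) = 0.2622
H(X,Z) = 0.5377 → H(X|Z) = 0.2755
H(Y,Z) = 0.5484 → H(Y|Z) = 0.2862
H(X,Y,Z) = 0.7871 → H(X,Y|Z) = 0.5250

I(X;Y|Z) = 0.2755 + 0.2862 - 0.5250 = 0.0368 dits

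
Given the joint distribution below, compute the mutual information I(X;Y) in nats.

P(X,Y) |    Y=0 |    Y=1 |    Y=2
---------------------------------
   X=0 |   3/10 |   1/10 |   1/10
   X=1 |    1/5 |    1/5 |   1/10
0.0271 nats

Mutual information: I(X;Y) = H(X) + H(Y) - H(X,Y)

Marginals:
P(X) = (1/2, 1/2), H(X) = 0.6931 nats
P(Y) = (1/2, 3/10, 1/5), H(Y) = 1.0297 nats

Joint entropy: H(X,Y) = 1.6957 nats

I(X;Y) = 0.6931 + 1.0297 - 1.6957 = 0.0271 nats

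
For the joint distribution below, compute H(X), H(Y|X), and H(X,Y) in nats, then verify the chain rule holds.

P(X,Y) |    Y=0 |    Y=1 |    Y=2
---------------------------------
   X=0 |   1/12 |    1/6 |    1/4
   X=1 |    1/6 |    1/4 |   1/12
H(X,Y) = 1.7046, H(X) = 0.6931, H(Y|X) = 1.0114 (all in nats)

Chain rule: H(X,Y) = H(X) + H(Y|X)

Left side — joint entropy directly:
H(X,Y) = -Σ p(x,y) log p(x,y) = 1.7046 nats

Right side — compute H(Y|X) from the conditional distributions:
P(X) = (1/2, 1/2), so H(X) = 0.6931 nats
H(Y|X) = Σ_x P(X=x) · H(Y|X=x):
  P(Y|X=0) = (1/6, 1/3, 1/2), H(Y|X=0) = 1.0114, weight P(X=0) = 1/2
  P(Y|X=1) = (1/3, 1/2, 1/6), H(Y|X=1) = 1.0114, weight P(X=1) = 1/2
H(Y|X) = 1.0114 nats

H(X) + H(Y|X) = 0.6931 + 1.0114 = 1.7046 nats

Both sides equal 1.7046 nats. ✓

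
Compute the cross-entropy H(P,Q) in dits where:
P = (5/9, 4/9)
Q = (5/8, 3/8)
0.3027 dits

Cross-entropy: H(P,Q) = -Σ p(x) log q(x)

Alternatively: H(P,Q) = H(P) + D_KL(P||Q)
H(P) = 0.2983 dits
D_KL(P||Q) = 0.0044 dits

H(P,Q) = 0.2983 + 0.0044 = 0.3027 dits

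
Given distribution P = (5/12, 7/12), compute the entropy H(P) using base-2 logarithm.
0.9799 bits

Shannon entropy is H(X) = -Σ p(x) log p(x).

For P = (5/12, 7/12):
H = -5/12 × log_2(5/12) -7/12 × log_2(7/12)
H = 0.9799 bits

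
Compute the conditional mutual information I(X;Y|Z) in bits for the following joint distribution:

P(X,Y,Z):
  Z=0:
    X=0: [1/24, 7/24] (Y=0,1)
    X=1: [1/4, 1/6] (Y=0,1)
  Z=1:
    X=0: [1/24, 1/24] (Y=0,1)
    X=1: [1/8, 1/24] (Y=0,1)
0.1483 bits

Conditional mutual information: I(X;Y|Z) = H(X|Z) + H(Y|Z) - H(X,Y|Z)

H(Z) = 0.8113
H(X,Z) = 1.7842 → H(X|Z) = 0.9729
H(Y,Z) = 1.7639 → H(Y|Z) = 0.9526
H(X,Y,Z) = 2.5885 → H(X,Y|Z) = 1.7772

I(X;Y|Z) = 0.9729 + 0.9526 - 1.7772 = 0.1483 bits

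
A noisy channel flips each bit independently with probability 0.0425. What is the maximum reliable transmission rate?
0.7464 bits

For a binary symmetric channel (BSC) with error probability p:
Capacity C = 1 - H(p) bits per symbol

where H(p) = -p log₂(p) - (1-p) log₂(1-p) is the binary entropy function.

H(0.0425) = 0.2536 bits
C = 1 - 0.2536 = 0.7464 bits per symbol

This means we can reliably transmit up to 0.7464 bits of information per channel use.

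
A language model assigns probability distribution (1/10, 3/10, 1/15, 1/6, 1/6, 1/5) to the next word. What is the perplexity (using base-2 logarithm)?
5.4256

Perplexity is 2^H (or exp(H) for natural log).

First, H = -Σ p log p = 2.4398 bits
Perplexity = 2^2.4398 = 5.4256

Interpretation: The model's uncertainty is equivalent to choosing uniformly among 5.4 options.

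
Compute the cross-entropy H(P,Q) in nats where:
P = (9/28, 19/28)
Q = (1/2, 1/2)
0.6931 nats

Cross-entropy: H(P,Q) = -Σ p(x) log q(x)

Alternatively: H(P,Q) = H(P) + D_KL(P||Q)
H(P) = 0.6279 nats
D_KL(P||Q) = 0.0652 nats

H(P,Q) = 0.6279 + 0.0652 = 0.6931 nats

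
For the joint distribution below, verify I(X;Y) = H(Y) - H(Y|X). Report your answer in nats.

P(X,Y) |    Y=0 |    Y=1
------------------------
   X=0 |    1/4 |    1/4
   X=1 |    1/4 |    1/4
I(X;Y) = 0.0000 nats

Mutual information has multiple equivalent forms:
- I(X;Y) = H(X) - H(X|Y)
- I(X;Y) = H(Y) - H(Y|X)
- I(X;Y) = H(X) + H(Y) - H(X,Y)

Computing all quantities:
H(X) = 0.6931, H(Y) = 0.6931, H(X,Y) = 1.3863
H(X|Y) = 0.6931, H(Y|X) = 0.6931

Verification:
H(X) - H(X|Y) = 0.6931 - 0.6931 = 0.0000
H(Y) - H(Y|X) = 0.6931 - 0.6931 = 0.0000
H(X) + H(Y) - H(X,Y) = 0.6931 + 0.6931 - 1.3863 = 0.0000

All forms give I(X;Y) = 0.0000 nats. ✓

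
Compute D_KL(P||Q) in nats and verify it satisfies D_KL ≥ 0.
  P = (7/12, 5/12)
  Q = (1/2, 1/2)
0.0140 nats

KL divergence satisfies the Gibbs inequality: D_KL(P||Q) ≥ 0 for all distributions P, Q.

D_KL(P||Q) = Σ p(x) log(p(x)/q(x))
Term by term:
  x=0: 7/12 × log_e[(7/12)/(1/2)] = 0.0899
  x=1: 5/12 × log_e[(5/12)/(1/2)] = -0.0760
D_KL(P||Q) = 0.0140 nats

D_KL(P||Q) = 0.0140 ≥ 0 ✓

This non-negativity is a fundamental property: relative entropy cannot be negative because it measures how different Q is from P.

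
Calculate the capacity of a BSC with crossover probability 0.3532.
0.0631 bits

For a binary symmetric channel (BSC) with error probability p:
Capacity C = 1 - H(p) bits per symbol

where H(p) = -p log₂(p) - (1-p) log₂(1-p) is the binary entropy function.

H(0.3532) = 0.9369 bits
C = 1 - 0.9369 = 0.0631 bits per symbol

This means we can reliably transmit up to 0.0631 bits of information per channel use.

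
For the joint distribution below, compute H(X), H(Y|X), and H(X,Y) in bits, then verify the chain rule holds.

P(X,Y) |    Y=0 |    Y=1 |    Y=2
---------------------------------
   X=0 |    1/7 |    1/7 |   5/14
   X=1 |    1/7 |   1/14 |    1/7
H(X,Y) = 2.4067, H(X) = 0.9403, H(Y|X) = 1.4664 (all in bits)

Chain rule: H(X,Y) = H(X) + H(Y|X)

Left side — joint entropy directly:
H(X,Y) = -Σ p(x,y) log p(x,y) = 2.4067 bits

Right side — compute H(Y|X) from the conditional distributions:
P(X) = (9/14, 5/14), so H(X) = 0.9403 bits
H(Y|X) = Σ_x P(X=x) · H(Y|X=x):
  P(Y|X=0) = (2/9, 2/9, 5/9), H(Y|X=0) = 1.4355, weight P(X=0) = 9/14
  P(Y|X=1) = (2/5, 1/5, 2/5), H(Y|X=1) = 1.5219, weight P(X=1) = 5/14
H(Y|X) = 1.4664 bits

H(X) + H(Y|X) = 0.9403 + 1.4664 = 2.4067 bits

Both sides equal 2.4067 bits. ✓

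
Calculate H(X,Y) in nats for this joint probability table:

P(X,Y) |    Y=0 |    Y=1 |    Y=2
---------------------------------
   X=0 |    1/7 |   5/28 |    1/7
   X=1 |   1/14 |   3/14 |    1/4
1.7288 nats

Joint entropy is H(X,Y) = -Σ_{x,y} p(x,y) log p(x,y).

Summing over all non-zero entries:
H(X,Y) = -[1/7·log_e(1/7) + 5/28·log_e(5/28) + 1/7·log_e(1/7) + 1/14·log_e(1/14) + 3/14·log_e(3/14) + 1/4·log_e(1/4)]
H(X,Y) = 1.7288 nats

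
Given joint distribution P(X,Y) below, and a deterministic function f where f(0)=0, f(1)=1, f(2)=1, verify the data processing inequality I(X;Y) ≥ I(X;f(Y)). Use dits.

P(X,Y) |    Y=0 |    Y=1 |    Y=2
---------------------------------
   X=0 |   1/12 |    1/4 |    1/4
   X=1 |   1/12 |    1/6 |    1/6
I(X;Y) = 0.0012, I(X;f(Y)) = 0.0012, inequality holds: 0.0012 ≥ 0.0012

Data Processing Inequality: For any Markov chain X → Y → Z, we have I(X;Y) ≥ I(X;Z).

Here Z = f(Y) is a deterministic function of Y, forming X → Y → Z.

Original I(X;Y) = 0.0012 dits

After applying f:
P(X,Z) where Z=f(Y):
- P(X,Z=0) = P(X,Y=0)
- P(X,Z=1) = P(X,Y=1) + P(X,Y=2)

I(X;Z) = I(X;f(Y)) = 0.0012 dits

Verification: 0.0012 ≥ 0.0012 ✓

Information cannot be created by processing; the function f can only lose information about X.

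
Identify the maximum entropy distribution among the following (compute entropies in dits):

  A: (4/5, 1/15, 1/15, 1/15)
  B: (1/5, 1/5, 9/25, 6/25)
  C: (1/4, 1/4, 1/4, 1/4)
C

For a discrete distribution over n outcomes, entropy is maximized by the uniform distribution.

Computing entropies:
H(A) = 0.3127 dits
H(B) = 0.5881 dits
H(C) = 0.6021 dits

The uniform distribution (where all probabilities equal 1/4) achieves the maximum entropy of log_10(4) = 0.6021 dits.

Distribution C has the highest entropy.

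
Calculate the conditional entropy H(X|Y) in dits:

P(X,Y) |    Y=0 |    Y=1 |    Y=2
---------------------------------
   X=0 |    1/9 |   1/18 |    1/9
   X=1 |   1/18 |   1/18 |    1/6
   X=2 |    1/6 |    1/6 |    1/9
0.4433 dits

Using the chain rule: H(X|Y) = H(X,Y) - H(Y)

First, compute H(X,Y) = 0.9164 dits

Marginal P(Y) = (1/3, 5/18, 7/18)
H(Y) = 0.4731 dits

H(X|Y) = H(X,Y) - H(Y) = 0.9164 - 0.4731 = 0.4433 dits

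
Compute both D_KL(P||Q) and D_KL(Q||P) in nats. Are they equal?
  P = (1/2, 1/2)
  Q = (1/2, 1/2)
D_KL(P||Q) = 0.0000, D_KL(Q||P) = 0.0000

KL divergence is not symmetric: D_KL(P||Q) ≠ D_KL(Q||P) in general.

D_KL(P||Q) = 0.0000 nats
D_KL(Q||P) = 0.0000 nats

In this case they happen to be equal (to 4 decimal places).

This asymmetry is why KL divergence is not a true distance metric.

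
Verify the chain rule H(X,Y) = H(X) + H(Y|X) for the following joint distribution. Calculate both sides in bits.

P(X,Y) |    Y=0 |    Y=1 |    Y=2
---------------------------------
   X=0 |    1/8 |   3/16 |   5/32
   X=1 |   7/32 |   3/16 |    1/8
H(X,Y) = 2.5537, H(X) = 0.9972, H(Y|X) = 1.5565 (all in bits)

Chain rule: H(X,Y) = H(X) + H(Y|X)

Left side — joint entropy directly:
H(X,Y) = -Σ p(x,y) log p(x,y) = 2.5537 bits

Right side — compute H(Y|X) from the conditional distributions:
P(X) = (15/32, 17/32), so H(X) = 0.9972 bits
H(Y|X) = Σ_x P(X=x) · H(Y|X=x):
  P(Y|X=0) = (4/15, 2/5, 1/3), H(Y|X=0) = 1.5656, weight P(X=0) = 15/32
  P(Y|X=1) = (7/17, 6/17, 4/17), H(Y|X=1) = 1.5486, weight P(X=1) = 17/32
H(Y|X) = 1.5565 bits

H(X) + H(Y|X) = 0.9972 + 1.5565 = 2.5537 bits

Both sides equal 2.5537 bits. ✓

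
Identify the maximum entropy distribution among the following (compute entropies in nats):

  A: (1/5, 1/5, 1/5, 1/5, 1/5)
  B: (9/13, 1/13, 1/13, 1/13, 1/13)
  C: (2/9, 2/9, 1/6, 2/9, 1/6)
A

For a discrete distribution over n outcomes, entropy is maximized by the uniform distribution.

Computing entropies:
H(A) = 1.6094 nats
H(B) = 1.0438 nats
H(C) = 1.6000 nats

The uniform distribution (where all probabilities equal 1/5) achieves the maximum entropy of log_e(5) = 1.6094 nats.

Distribution A has the highest entropy.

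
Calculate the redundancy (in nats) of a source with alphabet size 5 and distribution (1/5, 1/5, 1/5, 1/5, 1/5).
0.0000 nats

Redundancy measures how far a source is from maximum entropy:
R = H_max - H(X)

Maximum entropy for 5 symbols: H_max = log_e(5) = 1.6094 nats
Actual entropy: H(X) = 1.6094 nats
Redundancy: R = 1.6094 - 1.6094 = 0.0000 nats

This redundancy represents potential for compression: the source could be compressed by 0.0000 nats per symbol.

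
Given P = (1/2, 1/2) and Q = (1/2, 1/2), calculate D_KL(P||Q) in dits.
0.0000 dits

KL divergence: D_KL(P||Q) = Σ p(x) log(p(x)/q(x))

Computing term by term:
  x=0: 1/2 × log_10[(1/2)/(1/2)] = 1/2 × 0.0000 = 0.0000
  x=1: 1/2 × log_10[(1/2)/(1/2)] = 1/2 × 0.0000 = 0.0000

D_KL(P||Q) = 0.0000 dits

Note: KL divergence is always non-negative and equals 0 iff P = Q.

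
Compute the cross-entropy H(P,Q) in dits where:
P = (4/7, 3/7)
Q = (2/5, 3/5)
0.3225 dits

Cross-entropy: H(P,Q) = -Σ p(x) log q(x)

Alternatively: H(P,Q) = H(P) + D_KL(P||Q)
H(P) = 0.2966 dits
D_KL(P||Q) = 0.0259 dits

H(P,Q) = 0.2966 + 0.0259 = 0.3225 dits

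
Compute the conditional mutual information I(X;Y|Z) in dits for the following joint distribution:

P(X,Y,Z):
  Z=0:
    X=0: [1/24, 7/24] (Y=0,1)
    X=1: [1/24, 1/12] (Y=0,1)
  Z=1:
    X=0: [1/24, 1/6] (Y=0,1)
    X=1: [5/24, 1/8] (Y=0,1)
0.0266 dits

Conditional mutual information: I(X;Y|Z) = H(X|Z) + H(Y|Z) - H(X,Y|Z)

H(Z) = 0.2995
H(X,Z) = 0.5729 → H(X|Z) = 0.2734
H(Y,Z) = 0.5563 → H(Y|Z) = 0.2567
H(X,Y,Z) = 0.8030 → H(X,Y|Z) = 0.5035

I(X;Y|Z) = 0.2734 + 0.2567 - 0.5035 = 0.0266 dits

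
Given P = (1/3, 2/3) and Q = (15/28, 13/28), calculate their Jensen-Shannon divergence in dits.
0.0091 dits

Jensen-Shannon divergence is:
JSD(P||Q) = 0.5 × D_KL(P||M) + 0.5 × D_KL(Q||M)
where M = 0.5 × (P + Q) is the mixture distribution.

M = 0.5 × (1/3, 2/3) + 0.5 × (15/28, 13/28) = (0.434524, 0.565476)

D_KL(P||M) = 0.0093 dits
D_KL(Q||M) = 0.0090 dits

JSD(P||Q) = 0.5 × 0.0093 + 0.5 × 0.0090 = 0.0091 dits

Unlike KL divergence, JSD is symmetric and bounded: 0 ≤ JSD ≤ log(2).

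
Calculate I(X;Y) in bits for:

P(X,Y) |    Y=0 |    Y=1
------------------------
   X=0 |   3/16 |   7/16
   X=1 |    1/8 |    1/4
0.0009 bits

Mutual information: I(X;Y) = H(X) + H(Y) - H(X,Y)

Marginals:
P(X) = (5/8, 3/8), H(X) = 0.9544 bits
P(Y) = (5/16, 11/16), H(Y) = 0.8960 bits

Joint entropy: H(X,Y) = 1.8496 bits

I(X;Y) = 0.9544 + 0.8960 - 1.8496 = 0.0009 bits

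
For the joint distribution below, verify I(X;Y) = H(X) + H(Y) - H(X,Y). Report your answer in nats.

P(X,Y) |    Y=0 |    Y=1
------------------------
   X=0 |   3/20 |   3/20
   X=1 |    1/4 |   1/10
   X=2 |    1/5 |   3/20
I(X;Y) = 0.0167 nats

Mutual information has multiple equivalent forms:
- I(X;Y) = H(X) - H(X|Y)
- I(X;Y) = H(Y) - H(Y|X)
- I(X;Y) = H(X) + H(Y) - H(X,Y)

Computing all quantities:
H(X) = 1.0961, H(Y) = 0.6730, H(X,Y) = 1.7524
H(X|Y) = 1.0794, H(Y|X) = 0.6564

Verification:
H(X) - H(X|Y) = 1.0961 - 1.0794 = 0.0167
H(Y) - H(Y|X) = 0.6730 - 0.6564 = 0.0167
H(X) + H(Y) - H(X,Y) = 1.0961 + 0.6730 - 1.7524 = 0.0167

All forms give I(X;Y) = 0.0167 nats. ✓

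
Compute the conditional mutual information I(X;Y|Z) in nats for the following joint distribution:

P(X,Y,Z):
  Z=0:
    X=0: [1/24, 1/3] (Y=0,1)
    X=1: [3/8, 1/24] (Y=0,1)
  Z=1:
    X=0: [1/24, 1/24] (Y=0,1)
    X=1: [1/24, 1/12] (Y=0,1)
0.2843 nats

Conditional mutual information: I(X;Y|Z) = H(X|Z) + H(Y|Z) - H(X,Y|Z)

H(Z) = 0.5117
H(X,Z) = 1.1996 → H(X|Z) = 0.6879
H(Y,Z) = 1.1996 → H(Y|Z) = 0.6879
H(X,Y,Z) = 1.6032 → H(X,Y|Z) = 1.0914

I(X;Y|Z) = 0.6879 + 0.6879 - 1.0914 = 0.2843 nats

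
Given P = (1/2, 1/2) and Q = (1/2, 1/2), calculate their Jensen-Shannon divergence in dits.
0.0000 dits

Jensen-Shannon divergence is:
JSD(P||Q) = 0.5 × D_KL(P||M) + 0.5 × D_KL(Q||M)
where M = 0.5 × (P + Q) is the mixture distribution.

M = 0.5 × (1/2, 1/2) + 0.5 × (1/2, 1/2) = (1/2, 1/2)

D_KL(P||M) = 0.0000 dits
D_KL(Q||M) = 0.0000 dits

JSD(P||Q) = 0.5 × 0.0000 + 0.5 × 0.0000 = 0.0000 dits

Unlike KL divergence, JSD is symmetric and bounded: 0 ≤ JSD ≤ log(2).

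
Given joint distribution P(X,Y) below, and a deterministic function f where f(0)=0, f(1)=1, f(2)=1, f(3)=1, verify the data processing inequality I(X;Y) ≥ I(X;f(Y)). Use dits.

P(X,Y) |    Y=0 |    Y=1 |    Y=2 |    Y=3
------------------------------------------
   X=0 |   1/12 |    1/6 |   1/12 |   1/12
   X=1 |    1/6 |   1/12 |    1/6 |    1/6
I(X;Y) = 0.0185, I(X;f(Y)) = 0.0021, inequality holds: 0.0185 ≥ 0.0021

Data Processing Inequality: For any Markov chain X → Y → Z, we have I(X;Y) ≥ I(X;Z).

Here Z = f(Y) is a deterministic function of Y, forming X → Y → Z.

Original I(X;Y) = 0.0185 dits

After applying f:
P(X,Z) where Z=f(Y):
- P(X,Z=0) = P(X,Y=0)
- P(X,Z=1) = P(X,Y=1) + P(X,Y=2) + P(X,Y=3)

I(X;Z) = I(X;f(Y)) = 0.0021 dits

Verification: 0.0185 ≥ 0.0021 ✓

Information cannot be created by processing; the function f can only lose information about X.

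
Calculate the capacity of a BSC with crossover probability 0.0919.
0.5572 bits

For a binary symmetric channel (BSC) with error probability p:
Capacity C = 1 - H(p) bits per symbol

where H(p) = -p log₂(p) - (1-p) log₂(1-p) is the binary entropy function.

H(0.0919) = 0.4428 bits
C = 1 - 0.4428 = 0.5572 bits per symbol

This means we can reliably transmit up to 0.5572 bits of information per channel use.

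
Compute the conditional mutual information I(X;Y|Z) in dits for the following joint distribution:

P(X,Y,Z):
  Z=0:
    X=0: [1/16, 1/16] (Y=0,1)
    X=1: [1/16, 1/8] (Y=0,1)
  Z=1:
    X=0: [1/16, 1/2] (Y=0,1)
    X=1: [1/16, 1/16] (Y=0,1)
0.0206 dits

Conditional mutual information: I(X;Y|Z) = H(X|Z) + H(Y|Z) - H(X,Y|Z)

H(Z) = 0.2697
H(X,Z) = 0.5026 → H(X|Z) = 0.2329
H(Y,Z) = 0.5026 → H(Y|Z) = 0.2329
H(X,Y,Z) = 0.7149 → H(X,Y|Z) = 0.4452

I(X;Y|Z) = 0.2329 + 0.2329 - 0.4452 = 0.0206 dits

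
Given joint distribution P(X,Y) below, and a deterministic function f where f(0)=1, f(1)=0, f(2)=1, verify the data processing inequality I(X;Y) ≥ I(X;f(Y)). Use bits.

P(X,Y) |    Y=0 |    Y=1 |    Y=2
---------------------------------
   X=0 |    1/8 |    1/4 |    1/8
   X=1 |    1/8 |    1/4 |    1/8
I(X;Y) = 0.0000, I(X;f(Y)) = 0.0000, inequality holds: 0.0000 ≥ 0.0000

Data Processing Inequality: For any Markov chain X → Y → Z, we have I(X;Y) ≥ I(X;Z).

Here Z = f(Y) is a deterministic function of Y, forming X → Y → Z.

Original I(X;Y) = 0.0000 bits

After applying f:
P(X,Z) where Z=f(Y):
- P(X,Z=0) = P(X,Y=1)
- P(X,Z=1) = P(X,Y=0) + P(X,Y=2)

I(X;Z) = I(X;f(Y)) = 0.0000 bits

Verification: 0.0000 ≥ 0.0000 ✓

Information cannot be created by processing; the function f can only lose information about X.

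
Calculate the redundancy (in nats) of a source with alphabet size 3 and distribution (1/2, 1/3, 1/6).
0.0872 nats

Redundancy measures how far a source is from maximum entropy:
R = H_max - H(X)

Maximum entropy for 3 symbols: H_max = log_e(3) = 1.0986 nats
Actual entropy: H(X) = 1.0114 nats
Redundancy: R = 1.0986 - 1.0114 = 0.0872 nats

This redundancy represents potential for compression: the source could be compressed by 0.0872 nats per symbol.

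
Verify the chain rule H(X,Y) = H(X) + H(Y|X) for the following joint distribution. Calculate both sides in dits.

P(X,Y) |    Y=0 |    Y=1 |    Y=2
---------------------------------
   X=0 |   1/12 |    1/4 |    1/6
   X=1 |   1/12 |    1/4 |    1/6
H(X,Y) = 0.7403, H(X) = 0.3010, H(Y|X) = 0.4392 (all in dits)

Chain rule: H(X,Y) = H(X) + H(Y|X)

Left side — joint entropy directly:
H(X,Y) = -Σ p(x,y) log p(x,y) = 0.7403 dits

Right side — compute H(Y|X) from the conditional distributions:
P(X) = (1/2, 1/2), so H(X) = 0.3010 dits
H(Y|X) = Σ_x P(X=x) · H(Y|X=x):
  P(Y|X=0) = (1/6, 1/2, 1/3), H(Y|X=0) = 0.4392, weight P(X=0) = 1/2
  P(Y|X=1) = (1/6, 1/2, 1/3), H(Y|X=1) = 0.4392, weight P(X=1) = 1/2
H(Y|X) = 0.4392 dits

H(X) + H(Y|X) = 0.3010 + 0.4392 = 0.7403 dits

Both sides equal 0.7403 dits. ✓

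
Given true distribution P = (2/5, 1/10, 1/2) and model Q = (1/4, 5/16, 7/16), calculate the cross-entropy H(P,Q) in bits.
1.5641 bits

Cross-entropy: H(P,Q) = -Σ p(x) log q(x)

Alternatively: H(P,Q) = H(P) + D_KL(P||Q)
H(P) = 1.3610 bits
D_KL(P||Q) = 0.2032 bits

H(P,Q) = 1.3610 + 0.2032 = 1.5641 bits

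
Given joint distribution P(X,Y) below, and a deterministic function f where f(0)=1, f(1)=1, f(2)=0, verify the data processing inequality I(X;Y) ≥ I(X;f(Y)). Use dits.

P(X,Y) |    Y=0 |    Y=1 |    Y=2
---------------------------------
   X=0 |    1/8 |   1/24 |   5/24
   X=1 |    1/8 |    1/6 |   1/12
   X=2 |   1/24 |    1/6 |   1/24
I(X;Y) = 0.0553, I(X;f(Y)) = 0.0294, inequality holds: 0.0553 ≥ 0.0294

Data Processing Inequality: For any Markov chain X → Y → Z, we have I(X;Y) ≥ I(X;Z).

Here Z = f(Y) is a deterministic function of Y, forming X → Y → Z.

Original I(X;Y) = 0.0553 dits

After applying f:
P(X,Z) where Z=f(Y):
- P(X,Z=0) = P(X,Y=2)
- P(X,Z=1) = P(X,Y=0) + P(X,Y=1)

I(X;Z) = I(X;f(Y)) = 0.0294 dits

Verification: 0.0553 ≥ 0.0294 ✓

Information cannot be created by processing; the function f can only lose information about X.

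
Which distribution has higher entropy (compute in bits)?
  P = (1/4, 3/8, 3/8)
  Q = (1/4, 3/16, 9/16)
P

Computing entropies in bits:
H(P) = 1.5613
H(Q) = 1.4197

Distribution P has higher entropy.

Intuition: The distribution closer to uniform (more spread out) has higher entropy.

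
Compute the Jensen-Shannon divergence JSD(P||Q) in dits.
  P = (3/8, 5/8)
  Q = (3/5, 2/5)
0.0111 dits

Jensen-Shannon divergence is:
JSD(P||Q) = 0.5 × D_KL(P||M) + 0.5 × D_KL(Q||M)
where M = 0.5 × (P + Q) is the mixture distribution.

M = 0.5 × (3/8, 5/8) + 0.5 × (3/5, 2/5) = (0.4875, 0.5125)

D_KL(P||M) = 0.0111 dits
D_KL(Q||M) = 0.0111 dits

JSD(P||Q) = 0.5 × 0.0111 + 0.5 × 0.0111 = 0.0111 dits

Unlike KL divergence, JSD is symmetric and bounded: 0 ≤ JSD ≤ log(2).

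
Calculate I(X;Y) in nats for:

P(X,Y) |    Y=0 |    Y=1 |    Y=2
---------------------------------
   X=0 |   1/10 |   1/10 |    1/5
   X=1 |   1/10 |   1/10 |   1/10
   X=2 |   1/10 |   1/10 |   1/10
0.0138 nats

Mutual information: I(X;Y) = H(X) + H(Y) - H(X,Y)

Marginals:
P(X) = (2/5, 3/10, 3/10), H(X) = 1.0889 nats
P(Y) = (3/10, 3/10, 2/5), H(Y) = 1.0889 nats

Joint entropy: H(X,Y) = 2.1640 nats

I(X;Y) = 1.0889 + 1.0889 - 2.1640 = 0.0138 nats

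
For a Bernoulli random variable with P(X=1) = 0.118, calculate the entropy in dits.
0.1576 dits

The binary entropy function is:
H(p) = -p log(p) - (1-p) log(1-p)

H(0.118) = -0.118 × log_10(0.118) - 0.882 × log_10(0.882)
H(0.118) = 0.1576 dits

Note: Binary entropy is maximized at p=0.5 (H=1 bit) and minimized at p=0 or p=1 (H=0).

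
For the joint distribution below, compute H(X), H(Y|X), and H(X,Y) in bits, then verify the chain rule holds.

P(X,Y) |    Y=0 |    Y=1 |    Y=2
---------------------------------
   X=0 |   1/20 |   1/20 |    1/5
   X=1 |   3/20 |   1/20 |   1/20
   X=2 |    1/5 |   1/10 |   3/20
H(X,Y) = 2.9464, H(X) = 1.5395, H(Y|X) = 1.4069 (all in bits)

Chain rule: H(X,Y) = H(X) + H(Y|X)

Left side — joint entropy directly:
H(X,Y) = -Σ p(x,y) log p(x,y) = 2.9464 bits

Right side — compute H(Y|X) from the conditional distributions:
P(X) = (3/10, 1/4, 9/20), so H(X) = 1.5395 bits
H(Y|X) = Σ_x P(X=x) · H(Y|X=x):
  P(Y|X=0) = (1/6, 1/6, 2/3), H(Y|X=0) = 1.2516, weight P(X=0) = 3/10
  P(Y|X=1) = (3/5, 1/5, 1/5), H(Y|X=1) = 1.3710, weight P(X=1) = 1/4
  P(Y|X=2) = (4/9, 2/9, 1/3), H(Y|X=2) = 1.5305, weight P(X=2) = 9/20
H(Y|X) = 1.4069 bits

H(X) + H(Y|X) = 1.5395 + 1.4069 = 2.9464 bits

Both sides equal 2.9464 bits. ✓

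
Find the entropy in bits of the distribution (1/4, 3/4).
0.8113 bits

Shannon entropy is H(X) = -Σ p(x) log p(x).

For P = (1/4, 3/4):
H = -1/4 × log_2(1/4) -3/4 × log_2(3/4)
H = 0.8113 bits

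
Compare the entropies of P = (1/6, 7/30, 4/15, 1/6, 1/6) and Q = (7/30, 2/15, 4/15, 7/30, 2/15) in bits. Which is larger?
P

Computing entropies in bits:
H(P) = 2.2909
H(Q) = 2.2635

Distribution P has higher entropy.

Intuition: The distribution closer to uniform (more spread out) has higher entropy.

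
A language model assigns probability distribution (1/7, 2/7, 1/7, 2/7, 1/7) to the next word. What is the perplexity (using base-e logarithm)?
4.7107

Perplexity is e^H (or exp(H) for natural log).

First, H = -Σ p log p = 1.5498 nats
Perplexity = e^1.5498 = 4.7107

Interpretation: The model's uncertainty is equivalent to choosing uniformly among 4.7 options.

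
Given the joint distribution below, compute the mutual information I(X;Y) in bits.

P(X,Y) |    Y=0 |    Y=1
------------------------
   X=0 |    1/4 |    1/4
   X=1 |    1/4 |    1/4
0.0000 bits

Mutual information: I(X;Y) = H(X) + H(Y) - H(X,Y)

Marginals:
P(X) = (1/2, 1/2), H(X) = 1.0000 bits
P(Y) = (1/2, 1/2), H(Y) = 1.0000 bits

Joint entropy: H(X,Y) = 2.0000 bits

I(X;Y) = 1.0000 + 1.0000 - 2.0000 = 0.0000 bits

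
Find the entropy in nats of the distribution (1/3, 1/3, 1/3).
1.0986 nats

Shannon entropy is H(X) = -Σ p(x) log p(x).

For P = (1/3, 1/3, 1/3):
H = -1/3 × log_e(1/3) -1/3 × log_e(1/3) -1/3 × log_e(1/3)
H = 1.0986 nats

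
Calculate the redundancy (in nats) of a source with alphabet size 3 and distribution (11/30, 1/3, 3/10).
0.0033 nats

Redundancy measures how far a source is from maximum entropy:
R = H_max - H(X)

Maximum entropy for 3 symbols: H_max = log_e(3) = 1.0986 nats
Actual entropy: H(X) = 1.0953 nats
Redundancy: R = 1.0986 - 1.0953 = 0.0033 nats

This redundancy represents potential for compression: the source could be compressed by 0.0033 nats per symbol.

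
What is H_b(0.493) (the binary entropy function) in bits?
0.9999 bits

The binary entropy function is:
H(p) = -p log(p) - (1-p) log(1-p)

H(0.493) = -0.493 × log_2(0.493) - 0.507 × log_2(0.507)
H(0.493) = 0.9999 bits

Note: Binary entropy is maximized at p=0.5 (H=1 bit) and minimized at p=0 or p=1 (H=0).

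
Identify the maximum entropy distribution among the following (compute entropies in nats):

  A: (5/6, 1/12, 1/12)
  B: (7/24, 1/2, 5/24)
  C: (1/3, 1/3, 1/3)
C

For a discrete distribution over n outcomes, entropy is maximized by the uniform distribution.

Computing entropies:
H(A) = 0.5661 nats
H(B) = 1.0327 nats
H(C) = 1.0986 nats

The uniform distribution (where all probabilities equal 1/3) achieves the maximum entropy of log_e(3) = 1.0986 nats.

Distribution C has the highest entropy.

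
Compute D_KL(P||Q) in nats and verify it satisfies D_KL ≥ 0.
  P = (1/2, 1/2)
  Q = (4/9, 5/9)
0.0062 nats

KL divergence satisfies the Gibbs inequality: D_KL(P||Q) ≥ 0 for all distributions P, Q.

D_KL(P||Q) = Σ p(x) log(p(x)/q(x))
Term by term:
  x=0: 1/2 × log_e[(1/2)/(4/9)] = 0.0589
  x=1: 1/2 × log_e[(1/2)/(5/9)] = -0.0527
D_KL(P||Q) = 0.0062 nats

D_KL(P||Q) = 0.0062 ≥ 0 ✓

This non-negativity is a fundamental property: relative entropy cannot be negative because it measures how different Q is from P.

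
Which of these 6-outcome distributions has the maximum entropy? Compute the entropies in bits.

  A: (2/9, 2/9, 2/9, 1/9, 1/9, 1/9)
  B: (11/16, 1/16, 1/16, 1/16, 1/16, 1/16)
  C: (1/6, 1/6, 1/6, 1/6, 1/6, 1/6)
C

For a discrete distribution over n outcomes, entropy is maximized by the uniform distribution.

Computing entropies:
H(A) = 2.5033 bits
H(B) = 1.6216 bits
H(C) = 2.5850 bits

The uniform distribution (where all probabilities equal 1/6) achieves the maximum entropy of log_2(6) = 2.5850 bits.

Distribution C has the highest entropy.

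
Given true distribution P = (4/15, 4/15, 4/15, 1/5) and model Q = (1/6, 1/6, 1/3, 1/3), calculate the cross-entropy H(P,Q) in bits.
2.1183 bits

Cross-entropy: H(P,Q) = -Σ p(x) log q(x)

Alternatively: H(P,Q) = H(P) + D_KL(P||Q)
H(P) = 1.9899 bits
D_KL(P||Q) = 0.1284 bits

H(P,Q) = 1.9899 + 0.1284 = 2.1183 bits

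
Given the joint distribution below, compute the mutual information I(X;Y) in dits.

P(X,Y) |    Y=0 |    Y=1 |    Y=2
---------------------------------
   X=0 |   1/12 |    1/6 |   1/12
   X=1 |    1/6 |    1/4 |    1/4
0.0041 dits

Mutual information: I(X;Y) = H(X) + H(Y) - H(X,Y)

Marginals:
P(X) = (1/3, 2/3), H(X) = 0.2764 dits
P(Y) = (1/4, 5/12, 1/3), H(Y) = 0.4680 dits

Joint entropy: H(X,Y) = 0.7403 dits

I(X;Y) = 0.2764 + 0.4680 - 0.7403 = 0.0041 dits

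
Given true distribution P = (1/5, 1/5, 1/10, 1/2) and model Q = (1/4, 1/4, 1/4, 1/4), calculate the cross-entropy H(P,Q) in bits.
2.0000 bits

Cross-entropy: H(P,Q) = -Σ p(x) log q(x)

Alternatively: H(P,Q) = H(P) + D_KL(P||Q)
H(P) = 1.7610 bits
D_KL(P||Q) = 0.2390 bits

H(P,Q) = 1.7610 + 0.2390 = 2.0000 bits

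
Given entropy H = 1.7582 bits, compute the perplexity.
3.3828

Perplexity is 2^H (or exp(H) for natural log).

H = 1.7582 bits
Perplexity = 2^1.7582 = 3.3828

Interpretation: The model's uncertainty is equivalent to choosing uniformly among 3.4 options.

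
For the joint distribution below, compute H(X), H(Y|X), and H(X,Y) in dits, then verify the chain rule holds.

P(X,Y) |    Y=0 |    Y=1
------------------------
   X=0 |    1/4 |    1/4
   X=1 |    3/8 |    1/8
H(X,Y) = 0.5737, H(X) = 0.3010, H(Y|X) = 0.2726 (all in dits)

Chain rule: H(X,Y) = H(X) + H(Y|X)

Left side — joint entropy directly:
H(X,Y) = -Σ p(x,y) log p(x,y) = 0.5737 dits

Right side — compute H(Y|X) from the conditional distributions:
P(X) = (1/2, 1/2), so H(X) = 0.3010 dits
H(Y|X) = Σ_x P(X=x) · H(Y|X=x):
  P(Y|X=0) = (1/2, 1/2), H(Y|X=0) = 0.3010, weight P(X=0) = 1/2
  P(Y|X=1) = (3/4, 1/4), H(Y|X=1) = 0.2442, weight P(X=1) = 1/2
H(Y|X) = 0.2726 dits

H(X) + H(Y|X) = 0.3010 + 0.2726 = 0.5737 dits

Both sides equal 0.5737 dits. ✓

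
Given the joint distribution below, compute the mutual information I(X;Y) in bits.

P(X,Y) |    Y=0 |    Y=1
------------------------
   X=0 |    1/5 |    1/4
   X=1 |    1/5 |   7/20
0.0049 bits

Mutual information: I(X;Y) = H(X) + H(Y) - H(X,Y)

Marginals:
P(X) = (9/20, 11/20), H(X) = 0.9928 bits
P(Y) = (2/5, 3/5), H(Y) = 0.9710 bits

Joint entropy: H(X,Y) = 1.9589 bits

I(X;Y) = 0.9928 + 0.9710 - 1.9589 = 0.0049 bits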